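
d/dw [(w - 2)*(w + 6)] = 2*w + 4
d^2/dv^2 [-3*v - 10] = 0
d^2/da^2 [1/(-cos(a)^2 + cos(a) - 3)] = (-4*(1 - cos(a)^2)^2 + 9*cos(a)^2 - 27*cos(a)/4 + 3*cos(3*a)/4)/(-cos(a)^2 + cos(a) - 3)^3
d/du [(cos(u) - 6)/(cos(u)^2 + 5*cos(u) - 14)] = (cos(u)^2 - 12*cos(u) - 16)*sin(u)/(cos(u)^2 + 5*cos(u) - 14)^2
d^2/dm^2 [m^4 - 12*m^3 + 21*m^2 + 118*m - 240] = 12*m^2 - 72*m + 42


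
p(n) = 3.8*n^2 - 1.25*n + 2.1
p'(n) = 7.6*n - 1.25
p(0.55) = 2.56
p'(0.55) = 2.93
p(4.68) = 79.48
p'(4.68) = 34.32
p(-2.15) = 22.35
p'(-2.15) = -17.59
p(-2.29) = 24.89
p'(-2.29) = -18.65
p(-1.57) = 13.43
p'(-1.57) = -13.18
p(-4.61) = 88.62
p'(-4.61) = -36.29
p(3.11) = 34.97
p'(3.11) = 22.39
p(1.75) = 11.55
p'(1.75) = 12.05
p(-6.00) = 146.40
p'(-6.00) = -46.85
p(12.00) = 534.30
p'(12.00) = 89.95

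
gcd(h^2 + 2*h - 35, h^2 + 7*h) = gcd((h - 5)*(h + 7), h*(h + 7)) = h + 7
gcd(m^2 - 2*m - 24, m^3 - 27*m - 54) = m - 6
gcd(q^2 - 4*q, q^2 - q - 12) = q - 4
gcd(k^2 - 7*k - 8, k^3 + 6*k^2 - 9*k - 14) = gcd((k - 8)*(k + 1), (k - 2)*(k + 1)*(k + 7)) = k + 1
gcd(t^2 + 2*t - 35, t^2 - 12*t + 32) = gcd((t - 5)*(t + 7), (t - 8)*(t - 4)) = 1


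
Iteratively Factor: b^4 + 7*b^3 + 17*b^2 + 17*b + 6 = (b + 3)*(b^3 + 4*b^2 + 5*b + 2) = (b + 2)*(b + 3)*(b^2 + 2*b + 1) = (b + 1)*(b + 2)*(b + 3)*(b + 1)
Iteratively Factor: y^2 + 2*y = (y)*(y + 2)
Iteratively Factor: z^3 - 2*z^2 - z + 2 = (z - 2)*(z^2 - 1) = (z - 2)*(z + 1)*(z - 1)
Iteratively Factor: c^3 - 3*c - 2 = (c + 1)*(c^2 - c - 2) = (c - 2)*(c + 1)*(c + 1)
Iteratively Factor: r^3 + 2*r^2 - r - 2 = (r + 2)*(r^2 - 1) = (r + 1)*(r + 2)*(r - 1)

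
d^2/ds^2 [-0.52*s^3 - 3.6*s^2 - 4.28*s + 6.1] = -3.12*s - 7.2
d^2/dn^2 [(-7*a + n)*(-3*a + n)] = 2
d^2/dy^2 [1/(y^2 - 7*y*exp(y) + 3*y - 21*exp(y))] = ((7*y*exp(y) + 35*exp(y) - 2)*(y^2 - 7*y*exp(y) + 3*y - 21*exp(y)) + 2*(7*y*exp(y) - 2*y + 28*exp(y) - 3)^2)/(y^2 - 7*y*exp(y) + 3*y - 21*exp(y))^3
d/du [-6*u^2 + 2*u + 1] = 2 - 12*u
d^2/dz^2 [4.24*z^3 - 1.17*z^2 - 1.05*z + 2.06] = 25.44*z - 2.34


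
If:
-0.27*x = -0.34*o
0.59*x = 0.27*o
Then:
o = 0.00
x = 0.00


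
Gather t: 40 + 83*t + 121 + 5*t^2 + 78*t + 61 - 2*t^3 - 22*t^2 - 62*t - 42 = -2*t^3 - 17*t^2 + 99*t + 180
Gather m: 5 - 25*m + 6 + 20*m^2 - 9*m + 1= 20*m^2 - 34*m + 12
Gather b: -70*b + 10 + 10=20 - 70*b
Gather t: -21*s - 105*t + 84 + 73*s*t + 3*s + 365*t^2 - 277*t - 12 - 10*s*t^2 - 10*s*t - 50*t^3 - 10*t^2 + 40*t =-18*s - 50*t^3 + t^2*(355 - 10*s) + t*(63*s - 342) + 72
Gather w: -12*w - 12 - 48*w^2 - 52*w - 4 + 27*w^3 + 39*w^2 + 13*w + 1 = 27*w^3 - 9*w^2 - 51*w - 15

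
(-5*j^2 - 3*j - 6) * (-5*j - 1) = 25*j^3 + 20*j^2 + 33*j + 6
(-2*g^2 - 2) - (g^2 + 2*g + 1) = -3*g^2 - 2*g - 3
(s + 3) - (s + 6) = -3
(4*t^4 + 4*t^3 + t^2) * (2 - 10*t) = -40*t^5 - 32*t^4 - 2*t^3 + 2*t^2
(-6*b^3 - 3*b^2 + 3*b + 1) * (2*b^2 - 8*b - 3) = -12*b^5 + 42*b^4 + 48*b^3 - 13*b^2 - 17*b - 3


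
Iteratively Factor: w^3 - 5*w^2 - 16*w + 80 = (w + 4)*(w^2 - 9*w + 20) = (w - 5)*(w + 4)*(w - 4)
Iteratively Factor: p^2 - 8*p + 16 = (p - 4)*(p - 4)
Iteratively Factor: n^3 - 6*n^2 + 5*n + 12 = (n + 1)*(n^2 - 7*n + 12) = (n - 4)*(n + 1)*(n - 3)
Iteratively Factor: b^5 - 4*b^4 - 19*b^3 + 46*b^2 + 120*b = (b - 4)*(b^4 - 19*b^2 - 30*b) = (b - 5)*(b - 4)*(b^3 + 5*b^2 + 6*b) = b*(b - 5)*(b - 4)*(b^2 + 5*b + 6) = b*(b - 5)*(b - 4)*(b + 2)*(b + 3)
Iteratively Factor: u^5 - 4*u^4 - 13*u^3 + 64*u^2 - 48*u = (u - 1)*(u^4 - 3*u^3 - 16*u^2 + 48*u) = (u - 1)*(u + 4)*(u^3 - 7*u^2 + 12*u) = u*(u - 1)*(u + 4)*(u^2 - 7*u + 12) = u*(u - 3)*(u - 1)*(u + 4)*(u - 4)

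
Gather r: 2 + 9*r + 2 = 9*r + 4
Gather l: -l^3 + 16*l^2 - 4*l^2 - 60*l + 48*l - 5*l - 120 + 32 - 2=-l^3 + 12*l^2 - 17*l - 90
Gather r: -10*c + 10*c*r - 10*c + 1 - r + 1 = -20*c + r*(10*c - 1) + 2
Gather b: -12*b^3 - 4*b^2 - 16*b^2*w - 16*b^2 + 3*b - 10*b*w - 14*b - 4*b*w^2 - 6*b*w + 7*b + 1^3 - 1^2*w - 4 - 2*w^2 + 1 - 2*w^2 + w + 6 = -12*b^3 + b^2*(-16*w - 20) + b*(-4*w^2 - 16*w - 4) - 4*w^2 + 4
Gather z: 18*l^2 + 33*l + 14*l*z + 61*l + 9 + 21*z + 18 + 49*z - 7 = 18*l^2 + 94*l + z*(14*l + 70) + 20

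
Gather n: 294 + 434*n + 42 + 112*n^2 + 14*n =112*n^2 + 448*n + 336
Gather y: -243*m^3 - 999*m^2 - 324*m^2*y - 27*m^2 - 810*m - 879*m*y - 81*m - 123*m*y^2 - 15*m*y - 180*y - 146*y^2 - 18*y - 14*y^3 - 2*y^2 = -243*m^3 - 1026*m^2 - 891*m - 14*y^3 + y^2*(-123*m - 148) + y*(-324*m^2 - 894*m - 198)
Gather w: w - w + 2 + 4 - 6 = 0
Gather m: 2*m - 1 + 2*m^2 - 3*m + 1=2*m^2 - m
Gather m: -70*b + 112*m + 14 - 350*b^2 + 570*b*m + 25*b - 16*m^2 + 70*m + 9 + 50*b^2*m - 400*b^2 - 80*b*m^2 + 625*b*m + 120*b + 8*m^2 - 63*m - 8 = -750*b^2 + 75*b + m^2*(-80*b - 8) + m*(50*b^2 + 1195*b + 119) + 15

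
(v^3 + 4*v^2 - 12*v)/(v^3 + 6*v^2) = (v - 2)/v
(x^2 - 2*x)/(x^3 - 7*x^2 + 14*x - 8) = x/(x^2 - 5*x + 4)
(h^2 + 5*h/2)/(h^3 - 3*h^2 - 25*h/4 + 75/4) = 2*h/(2*h^2 - 11*h + 15)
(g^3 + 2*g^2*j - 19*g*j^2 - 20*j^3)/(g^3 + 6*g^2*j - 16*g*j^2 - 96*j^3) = (g^2 + 6*g*j + 5*j^2)/(g^2 + 10*g*j + 24*j^2)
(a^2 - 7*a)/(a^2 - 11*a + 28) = a/(a - 4)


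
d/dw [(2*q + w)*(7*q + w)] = 9*q + 2*w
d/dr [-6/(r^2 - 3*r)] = 6*(2*r - 3)/(r^2*(r - 3)^2)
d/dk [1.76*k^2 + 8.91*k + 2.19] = 3.52*k + 8.91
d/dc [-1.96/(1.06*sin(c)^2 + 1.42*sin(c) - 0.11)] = (4.1552*sin(c) + 2.7832)*cos(c)/(1.06*sin(c)^2 + 1.42*sin(c) - 0.11)^2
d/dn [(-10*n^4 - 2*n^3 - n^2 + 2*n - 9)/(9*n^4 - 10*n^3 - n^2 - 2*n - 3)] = 2*(59*n^6 + 19*n^5 - n^4 + 246*n^3 - 124*n^2 - 6*n - 12)/(81*n^8 - 180*n^7 + 82*n^6 - 16*n^5 - 13*n^4 + 64*n^3 + 10*n^2 + 12*n + 9)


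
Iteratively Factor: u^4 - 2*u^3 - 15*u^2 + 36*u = (u + 4)*(u^3 - 6*u^2 + 9*u) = (u - 3)*(u + 4)*(u^2 - 3*u) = (u - 3)^2*(u + 4)*(u)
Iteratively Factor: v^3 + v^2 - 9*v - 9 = (v + 3)*(v^2 - 2*v - 3) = (v - 3)*(v + 3)*(v + 1)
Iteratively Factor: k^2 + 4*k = (k)*(k + 4)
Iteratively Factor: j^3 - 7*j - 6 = (j - 3)*(j^2 + 3*j + 2) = (j - 3)*(j + 2)*(j + 1)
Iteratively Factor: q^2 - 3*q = (q - 3)*(q)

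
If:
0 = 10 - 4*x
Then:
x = 5/2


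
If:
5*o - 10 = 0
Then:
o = 2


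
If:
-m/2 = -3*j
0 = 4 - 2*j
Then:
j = 2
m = 12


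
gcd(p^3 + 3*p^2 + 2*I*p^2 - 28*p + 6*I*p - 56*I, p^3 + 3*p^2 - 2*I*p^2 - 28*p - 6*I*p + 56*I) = p^2 + 3*p - 28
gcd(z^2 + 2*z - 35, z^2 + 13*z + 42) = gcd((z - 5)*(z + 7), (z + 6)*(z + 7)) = z + 7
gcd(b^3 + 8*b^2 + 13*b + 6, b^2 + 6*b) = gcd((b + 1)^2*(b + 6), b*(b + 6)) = b + 6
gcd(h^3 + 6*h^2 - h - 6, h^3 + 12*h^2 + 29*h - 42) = h^2 + 5*h - 6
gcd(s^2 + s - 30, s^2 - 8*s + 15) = s - 5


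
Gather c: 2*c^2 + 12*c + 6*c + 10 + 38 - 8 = 2*c^2 + 18*c + 40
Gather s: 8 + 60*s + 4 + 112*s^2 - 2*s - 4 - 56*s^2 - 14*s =56*s^2 + 44*s + 8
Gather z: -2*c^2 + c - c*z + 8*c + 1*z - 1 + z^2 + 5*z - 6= -2*c^2 + 9*c + z^2 + z*(6 - c) - 7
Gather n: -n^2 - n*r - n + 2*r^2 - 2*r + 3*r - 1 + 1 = -n^2 + n*(-r - 1) + 2*r^2 + r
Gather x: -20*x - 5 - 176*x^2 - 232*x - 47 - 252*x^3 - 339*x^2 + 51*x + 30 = -252*x^3 - 515*x^2 - 201*x - 22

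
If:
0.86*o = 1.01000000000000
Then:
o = 1.17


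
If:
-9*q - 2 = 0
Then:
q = -2/9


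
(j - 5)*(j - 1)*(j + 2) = j^3 - 4*j^2 - 7*j + 10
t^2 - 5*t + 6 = (t - 3)*(t - 2)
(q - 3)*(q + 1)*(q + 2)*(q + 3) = q^4 + 3*q^3 - 7*q^2 - 27*q - 18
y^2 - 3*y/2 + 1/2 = (y - 1)*(y - 1/2)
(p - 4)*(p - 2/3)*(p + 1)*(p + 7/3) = p^4 - 4*p^3/3 - 95*p^2/9 - 2*p + 56/9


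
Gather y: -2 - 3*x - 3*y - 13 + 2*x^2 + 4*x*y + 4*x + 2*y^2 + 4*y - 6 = 2*x^2 + x + 2*y^2 + y*(4*x + 1) - 21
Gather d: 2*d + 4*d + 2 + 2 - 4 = 6*d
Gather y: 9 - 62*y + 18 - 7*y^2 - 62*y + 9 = -7*y^2 - 124*y + 36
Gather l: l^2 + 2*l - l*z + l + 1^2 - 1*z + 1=l^2 + l*(3 - z) - z + 2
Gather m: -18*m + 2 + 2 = 4 - 18*m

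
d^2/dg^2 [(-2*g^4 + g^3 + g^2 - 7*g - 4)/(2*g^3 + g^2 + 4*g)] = 2*(16*g^6 - 132*g^5 - 258*g^4 - 3*g^3 - 108*g^2 - 48*g - 64)/(g^3*(8*g^6 + 12*g^5 + 54*g^4 + 49*g^3 + 108*g^2 + 48*g + 64))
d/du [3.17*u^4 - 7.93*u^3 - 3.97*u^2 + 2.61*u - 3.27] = 12.68*u^3 - 23.79*u^2 - 7.94*u + 2.61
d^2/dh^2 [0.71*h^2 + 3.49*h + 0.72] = 1.42000000000000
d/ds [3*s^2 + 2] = 6*s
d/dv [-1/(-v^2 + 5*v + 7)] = (5 - 2*v)/(-v^2 + 5*v + 7)^2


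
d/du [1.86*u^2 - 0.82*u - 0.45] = 3.72*u - 0.82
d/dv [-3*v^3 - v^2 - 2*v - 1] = -9*v^2 - 2*v - 2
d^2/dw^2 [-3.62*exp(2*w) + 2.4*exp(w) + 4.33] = (2.4 - 14.48*exp(w))*exp(w)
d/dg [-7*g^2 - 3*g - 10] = -14*g - 3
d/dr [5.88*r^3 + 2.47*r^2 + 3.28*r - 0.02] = 17.64*r^2 + 4.94*r + 3.28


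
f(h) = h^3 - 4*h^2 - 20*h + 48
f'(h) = 3*h^2 - 8*h - 20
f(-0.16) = 51.09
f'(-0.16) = -18.64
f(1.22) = 19.46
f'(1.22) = -25.29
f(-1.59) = 65.67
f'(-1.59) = 0.30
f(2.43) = -9.87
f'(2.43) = -21.73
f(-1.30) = 65.04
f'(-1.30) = -4.53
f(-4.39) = -25.89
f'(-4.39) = 72.94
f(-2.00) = 64.00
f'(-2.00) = 8.00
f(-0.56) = 57.77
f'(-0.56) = -14.58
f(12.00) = 960.00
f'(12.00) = 316.00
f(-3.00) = 45.00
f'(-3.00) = 31.00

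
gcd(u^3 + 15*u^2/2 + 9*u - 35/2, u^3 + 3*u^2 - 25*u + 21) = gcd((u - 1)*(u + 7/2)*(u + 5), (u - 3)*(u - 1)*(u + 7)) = u - 1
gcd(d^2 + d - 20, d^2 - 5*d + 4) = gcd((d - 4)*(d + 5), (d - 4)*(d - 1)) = d - 4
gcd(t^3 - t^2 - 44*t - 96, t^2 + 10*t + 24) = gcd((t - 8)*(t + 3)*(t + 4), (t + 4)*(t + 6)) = t + 4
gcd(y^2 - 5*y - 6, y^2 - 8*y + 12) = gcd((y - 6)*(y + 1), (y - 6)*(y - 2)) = y - 6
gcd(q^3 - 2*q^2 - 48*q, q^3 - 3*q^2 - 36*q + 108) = q + 6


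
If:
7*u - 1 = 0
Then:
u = 1/7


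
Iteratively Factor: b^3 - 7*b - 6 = (b - 3)*(b^2 + 3*b + 2) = (b - 3)*(b + 2)*(b + 1)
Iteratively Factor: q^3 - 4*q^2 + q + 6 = (q + 1)*(q^2 - 5*q + 6) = (q - 3)*(q + 1)*(q - 2)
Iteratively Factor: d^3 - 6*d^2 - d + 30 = (d - 3)*(d^2 - 3*d - 10) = (d - 3)*(d + 2)*(d - 5)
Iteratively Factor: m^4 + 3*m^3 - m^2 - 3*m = (m + 3)*(m^3 - m) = m*(m + 3)*(m^2 - 1) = m*(m + 1)*(m + 3)*(m - 1)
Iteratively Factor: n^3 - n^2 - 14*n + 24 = (n - 2)*(n^2 + n - 12) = (n - 2)*(n + 4)*(n - 3)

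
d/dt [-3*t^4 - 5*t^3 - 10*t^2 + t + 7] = -12*t^3 - 15*t^2 - 20*t + 1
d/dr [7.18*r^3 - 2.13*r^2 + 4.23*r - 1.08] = 21.54*r^2 - 4.26*r + 4.23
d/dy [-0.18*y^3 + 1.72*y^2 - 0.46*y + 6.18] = -0.54*y^2 + 3.44*y - 0.46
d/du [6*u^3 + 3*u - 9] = 18*u^2 + 3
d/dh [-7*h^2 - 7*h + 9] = -14*h - 7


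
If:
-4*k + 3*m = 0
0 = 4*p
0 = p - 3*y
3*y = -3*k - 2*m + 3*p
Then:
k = 0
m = 0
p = 0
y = 0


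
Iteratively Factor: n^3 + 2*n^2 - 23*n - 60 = (n - 5)*(n^2 + 7*n + 12) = (n - 5)*(n + 3)*(n + 4)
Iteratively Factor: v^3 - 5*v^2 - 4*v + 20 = (v - 2)*(v^2 - 3*v - 10) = (v - 2)*(v + 2)*(v - 5)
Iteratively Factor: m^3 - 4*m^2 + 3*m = (m - 1)*(m^2 - 3*m) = m*(m - 1)*(m - 3)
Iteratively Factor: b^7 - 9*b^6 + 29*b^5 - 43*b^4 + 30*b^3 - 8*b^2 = (b - 1)*(b^6 - 8*b^5 + 21*b^4 - 22*b^3 + 8*b^2) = (b - 1)^2*(b^5 - 7*b^4 + 14*b^3 - 8*b^2) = (b - 2)*(b - 1)^2*(b^4 - 5*b^3 + 4*b^2) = (b - 4)*(b - 2)*(b - 1)^2*(b^3 - b^2) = (b - 4)*(b - 2)*(b - 1)^3*(b^2) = b*(b - 4)*(b - 2)*(b - 1)^3*(b)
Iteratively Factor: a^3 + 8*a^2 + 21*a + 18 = (a + 2)*(a^2 + 6*a + 9) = (a + 2)*(a + 3)*(a + 3)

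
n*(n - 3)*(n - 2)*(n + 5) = n^4 - 19*n^2 + 30*n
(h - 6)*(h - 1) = h^2 - 7*h + 6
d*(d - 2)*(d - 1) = d^3 - 3*d^2 + 2*d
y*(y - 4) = y^2 - 4*y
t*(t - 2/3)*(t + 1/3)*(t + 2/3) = t^4 + t^3/3 - 4*t^2/9 - 4*t/27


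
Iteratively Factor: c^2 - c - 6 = (c + 2)*(c - 3)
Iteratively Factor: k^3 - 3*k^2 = (k)*(k^2 - 3*k) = k*(k - 3)*(k)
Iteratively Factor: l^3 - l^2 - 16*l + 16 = (l + 4)*(l^2 - 5*l + 4) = (l - 1)*(l + 4)*(l - 4)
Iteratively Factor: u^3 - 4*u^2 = (u - 4)*(u^2) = u*(u - 4)*(u)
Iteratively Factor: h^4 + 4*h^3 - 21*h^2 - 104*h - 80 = (h + 4)*(h^3 - 21*h - 20) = (h + 1)*(h + 4)*(h^2 - h - 20) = (h - 5)*(h + 1)*(h + 4)*(h + 4)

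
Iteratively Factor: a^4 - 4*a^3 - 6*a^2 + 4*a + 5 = (a - 5)*(a^3 + a^2 - a - 1) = (a - 5)*(a + 1)*(a^2 - 1) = (a - 5)*(a + 1)^2*(a - 1)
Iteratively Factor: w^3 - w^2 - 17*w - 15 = (w + 1)*(w^2 - 2*w - 15) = (w + 1)*(w + 3)*(w - 5)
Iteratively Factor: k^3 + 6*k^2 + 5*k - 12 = (k + 3)*(k^2 + 3*k - 4) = (k + 3)*(k + 4)*(k - 1)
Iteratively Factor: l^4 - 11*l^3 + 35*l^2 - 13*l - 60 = (l - 4)*(l^3 - 7*l^2 + 7*l + 15) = (l - 5)*(l - 4)*(l^2 - 2*l - 3) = (l - 5)*(l - 4)*(l - 3)*(l + 1)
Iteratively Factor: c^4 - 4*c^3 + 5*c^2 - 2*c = (c - 1)*(c^3 - 3*c^2 + 2*c) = c*(c - 1)*(c^2 - 3*c + 2) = c*(c - 1)^2*(c - 2)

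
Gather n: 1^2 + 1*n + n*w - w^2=n*(w + 1) - w^2 + 1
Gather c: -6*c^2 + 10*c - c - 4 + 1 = -6*c^2 + 9*c - 3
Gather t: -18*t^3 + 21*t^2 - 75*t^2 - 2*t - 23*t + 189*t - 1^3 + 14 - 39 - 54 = -18*t^3 - 54*t^2 + 164*t - 80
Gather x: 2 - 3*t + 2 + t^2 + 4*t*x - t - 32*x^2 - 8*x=t^2 - 4*t - 32*x^2 + x*(4*t - 8) + 4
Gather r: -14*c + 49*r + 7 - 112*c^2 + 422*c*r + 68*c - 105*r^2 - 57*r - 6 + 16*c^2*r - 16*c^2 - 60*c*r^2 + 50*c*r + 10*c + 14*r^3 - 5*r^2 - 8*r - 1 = -128*c^2 + 64*c + 14*r^3 + r^2*(-60*c - 110) + r*(16*c^2 + 472*c - 16)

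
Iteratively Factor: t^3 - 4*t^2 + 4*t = (t - 2)*(t^2 - 2*t) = (t - 2)^2*(t)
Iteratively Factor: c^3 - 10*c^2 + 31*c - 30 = (c - 3)*(c^2 - 7*c + 10) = (c - 5)*(c - 3)*(c - 2)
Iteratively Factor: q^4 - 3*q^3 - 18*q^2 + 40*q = (q - 5)*(q^3 + 2*q^2 - 8*q) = (q - 5)*(q + 4)*(q^2 - 2*q) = (q - 5)*(q - 2)*(q + 4)*(q)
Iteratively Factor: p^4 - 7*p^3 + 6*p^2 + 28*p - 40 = (p - 2)*(p^3 - 5*p^2 - 4*p + 20) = (p - 2)*(p + 2)*(p^2 - 7*p + 10) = (p - 2)^2*(p + 2)*(p - 5)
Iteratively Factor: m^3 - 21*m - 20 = (m + 1)*(m^2 - m - 20) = (m + 1)*(m + 4)*(m - 5)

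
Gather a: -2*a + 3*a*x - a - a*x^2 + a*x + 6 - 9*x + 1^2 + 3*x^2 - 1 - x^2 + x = a*(-x^2 + 4*x - 3) + 2*x^2 - 8*x + 6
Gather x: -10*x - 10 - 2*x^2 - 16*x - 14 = -2*x^2 - 26*x - 24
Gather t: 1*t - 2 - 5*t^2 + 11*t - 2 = -5*t^2 + 12*t - 4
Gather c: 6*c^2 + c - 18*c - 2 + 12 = 6*c^2 - 17*c + 10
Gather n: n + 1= n + 1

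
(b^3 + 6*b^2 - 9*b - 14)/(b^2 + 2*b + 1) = (b^2 + 5*b - 14)/(b + 1)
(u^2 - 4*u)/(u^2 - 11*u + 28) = u/(u - 7)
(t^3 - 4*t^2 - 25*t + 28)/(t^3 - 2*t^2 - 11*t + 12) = (t^2 - 3*t - 28)/(t^2 - t - 12)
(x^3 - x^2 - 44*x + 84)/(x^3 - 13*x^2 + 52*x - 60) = (x + 7)/(x - 5)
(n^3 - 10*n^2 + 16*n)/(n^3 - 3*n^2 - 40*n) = (n - 2)/(n + 5)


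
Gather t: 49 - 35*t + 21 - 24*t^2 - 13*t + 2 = -24*t^2 - 48*t + 72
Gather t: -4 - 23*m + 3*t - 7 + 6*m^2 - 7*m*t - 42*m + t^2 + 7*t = 6*m^2 - 65*m + t^2 + t*(10 - 7*m) - 11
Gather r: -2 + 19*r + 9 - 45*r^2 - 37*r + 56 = -45*r^2 - 18*r + 63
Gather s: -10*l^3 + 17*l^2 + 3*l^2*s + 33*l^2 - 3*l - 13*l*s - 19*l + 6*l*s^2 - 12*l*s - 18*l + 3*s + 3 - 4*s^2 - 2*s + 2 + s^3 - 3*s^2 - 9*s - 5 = -10*l^3 + 50*l^2 - 40*l + s^3 + s^2*(6*l - 7) + s*(3*l^2 - 25*l - 8)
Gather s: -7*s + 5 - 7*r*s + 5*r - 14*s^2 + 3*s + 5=5*r - 14*s^2 + s*(-7*r - 4) + 10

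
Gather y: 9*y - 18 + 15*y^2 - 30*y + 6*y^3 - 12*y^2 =6*y^3 + 3*y^2 - 21*y - 18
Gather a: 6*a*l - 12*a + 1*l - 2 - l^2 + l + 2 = a*(6*l - 12) - l^2 + 2*l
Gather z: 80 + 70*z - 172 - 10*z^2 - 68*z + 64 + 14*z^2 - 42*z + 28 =4*z^2 - 40*z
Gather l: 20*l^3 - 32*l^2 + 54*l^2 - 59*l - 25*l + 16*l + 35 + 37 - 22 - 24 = 20*l^3 + 22*l^2 - 68*l + 26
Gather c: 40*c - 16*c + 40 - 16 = 24*c + 24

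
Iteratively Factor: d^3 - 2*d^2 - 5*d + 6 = (d - 3)*(d^2 + d - 2) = (d - 3)*(d - 1)*(d + 2)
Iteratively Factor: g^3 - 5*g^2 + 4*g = (g)*(g^2 - 5*g + 4) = g*(g - 4)*(g - 1)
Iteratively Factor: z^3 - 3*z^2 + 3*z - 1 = (z - 1)*(z^2 - 2*z + 1) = (z - 1)^2*(z - 1)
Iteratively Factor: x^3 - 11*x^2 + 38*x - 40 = (x - 4)*(x^2 - 7*x + 10) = (x - 5)*(x - 4)*(x - 2)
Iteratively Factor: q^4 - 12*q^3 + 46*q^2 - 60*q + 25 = (q - 1)*(q^3 - 11*q^2 + 35*q - 25) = (q - 5)*(q - 1)*(q^2 - 6*q + 5) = (q - 5)^2*(q - 1)*(q - 1)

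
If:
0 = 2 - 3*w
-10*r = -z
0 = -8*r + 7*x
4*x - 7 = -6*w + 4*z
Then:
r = -21/248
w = 2/3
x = -3/31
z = -105/124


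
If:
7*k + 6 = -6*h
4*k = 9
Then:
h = -29/8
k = 9/4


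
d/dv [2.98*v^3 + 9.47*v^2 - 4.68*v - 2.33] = 8.94*v^2 + 18.94*v - 4.68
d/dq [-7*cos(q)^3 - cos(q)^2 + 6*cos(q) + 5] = (21*cos(q)^2 + 2*cos(q) - 6)*sin(q)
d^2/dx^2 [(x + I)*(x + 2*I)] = 2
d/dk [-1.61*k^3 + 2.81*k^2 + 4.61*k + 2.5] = -4.83*k^2 + 5.62*k + 4.61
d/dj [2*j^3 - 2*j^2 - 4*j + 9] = 6*j^2 - 4*j - 4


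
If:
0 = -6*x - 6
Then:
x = -1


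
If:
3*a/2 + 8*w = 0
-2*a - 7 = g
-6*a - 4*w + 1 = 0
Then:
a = 4/21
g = -155/21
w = -1/28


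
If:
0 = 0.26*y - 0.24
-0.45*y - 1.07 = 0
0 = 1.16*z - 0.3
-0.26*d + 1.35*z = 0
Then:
No Solution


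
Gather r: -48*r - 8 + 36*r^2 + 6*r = 36*r^2 - 42*r - 8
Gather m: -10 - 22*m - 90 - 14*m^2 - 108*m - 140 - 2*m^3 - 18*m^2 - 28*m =-2*m^3 - 32*m^2 - 158*m - 240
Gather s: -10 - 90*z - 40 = -90*z - 50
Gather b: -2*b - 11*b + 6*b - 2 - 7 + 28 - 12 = 7 - 7*b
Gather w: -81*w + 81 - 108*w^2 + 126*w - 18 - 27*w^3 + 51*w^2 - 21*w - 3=-27*w^3 - 57*w^2 + 24*w + 60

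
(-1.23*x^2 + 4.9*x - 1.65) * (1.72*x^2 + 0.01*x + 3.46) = -2.1156*x^4 + 8.4157*x^3 - 7.0448*x^2 + 16.9375*x - 5.709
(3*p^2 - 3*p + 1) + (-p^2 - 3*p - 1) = 2*p^2 - 6*p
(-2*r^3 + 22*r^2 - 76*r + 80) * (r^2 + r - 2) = -2*r^5 + 20*r^4 - 50*r^3 - 40*r^2 + 232*r - 160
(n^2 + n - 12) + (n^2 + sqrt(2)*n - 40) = 2*n^2 + n + sqrt(2)*n - 52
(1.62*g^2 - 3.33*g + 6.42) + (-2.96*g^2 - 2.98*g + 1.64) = -1.34*g^2 - 6.31*g + 8.06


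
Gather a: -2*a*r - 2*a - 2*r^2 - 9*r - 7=a*(-2*r - 2) - 2*r^2 - 9*r - 7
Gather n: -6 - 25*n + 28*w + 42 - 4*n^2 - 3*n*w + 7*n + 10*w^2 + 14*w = -4*n^2 + n*(-3*w - 18) + 10*w^2 + 42*w + 36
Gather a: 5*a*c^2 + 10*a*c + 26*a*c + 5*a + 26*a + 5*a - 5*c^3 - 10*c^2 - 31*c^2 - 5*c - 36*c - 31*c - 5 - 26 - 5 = a*(5*c^2 + 36*c + 36) - 5*c^3 - 41*c^2 - 72*c - 36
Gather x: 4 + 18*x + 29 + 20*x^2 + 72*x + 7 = 20*x^2 + 90*x + 40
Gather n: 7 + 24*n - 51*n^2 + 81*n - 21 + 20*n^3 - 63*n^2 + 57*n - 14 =20*n^3 - 114*n^2 + 162*n - 28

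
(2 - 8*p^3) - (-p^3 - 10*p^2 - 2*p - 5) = -7*p^3 + 10*p^2 + 2*p + 7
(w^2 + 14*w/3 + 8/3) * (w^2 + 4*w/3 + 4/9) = w^4 + 6*w^3 + 28*w^2/3 + 152*w/27 + 32/27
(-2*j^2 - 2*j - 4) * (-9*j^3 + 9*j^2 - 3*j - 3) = 18*j^5 + 24*j^3 - 24*j^2 + 18*j + 12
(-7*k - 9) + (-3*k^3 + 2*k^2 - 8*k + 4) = -3*k^3 + 2*k^2 - 15*k - 5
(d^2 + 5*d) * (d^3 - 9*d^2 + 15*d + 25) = d^5 - 4*d^4 - 30*d^3 + 100*d^2 + 125*d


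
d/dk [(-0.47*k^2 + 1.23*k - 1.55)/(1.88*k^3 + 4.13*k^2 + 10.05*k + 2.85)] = (0.8836*k^4 - 4.6248*k^3 - 1.0614*k^2 + 10.124*k + 19.083)/(3.5344*k^6 + 15.5288*k^5 + 54.8449*k^4 + 93.729*k^3 + 124.5435*k^2 + 57.285*k + 8.1225)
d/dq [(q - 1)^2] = 2*q - 2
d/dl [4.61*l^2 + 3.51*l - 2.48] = 9.22*l + 3.51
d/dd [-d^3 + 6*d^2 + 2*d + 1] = -3*d^2 + 12*d + 2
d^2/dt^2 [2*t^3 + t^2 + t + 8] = 12*t + 2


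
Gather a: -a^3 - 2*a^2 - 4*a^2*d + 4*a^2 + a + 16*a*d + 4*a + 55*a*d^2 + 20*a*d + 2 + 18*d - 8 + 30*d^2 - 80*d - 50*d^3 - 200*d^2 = -a^3 + a^2*(2 - 4*d) + a*(55*d^2 + 36*d + 5) - 50*d^3 - 170*d^2 - 62*d - 6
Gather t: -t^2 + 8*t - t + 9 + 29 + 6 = -t^2 + 7*t + 44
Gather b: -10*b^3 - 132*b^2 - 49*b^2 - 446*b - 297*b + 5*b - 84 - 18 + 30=-10*b^3 - 181*b^2 - 738*b - 72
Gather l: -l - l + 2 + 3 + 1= 6 - 2*l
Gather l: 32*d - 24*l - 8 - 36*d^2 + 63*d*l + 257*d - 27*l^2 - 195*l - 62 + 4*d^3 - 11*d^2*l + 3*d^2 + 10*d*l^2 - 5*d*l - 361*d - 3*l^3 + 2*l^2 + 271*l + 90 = 4*d^3 - 33*d^2 - 72*d - 3*l^3 + l^2*(10*d - 25) + l*(-11*d^2 + 58*d + 52) + 20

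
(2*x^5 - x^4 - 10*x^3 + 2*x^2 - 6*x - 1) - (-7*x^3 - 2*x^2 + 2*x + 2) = 2*x^5 - x^4 - 3*x^3 + 4*x^2 - 8*x - 3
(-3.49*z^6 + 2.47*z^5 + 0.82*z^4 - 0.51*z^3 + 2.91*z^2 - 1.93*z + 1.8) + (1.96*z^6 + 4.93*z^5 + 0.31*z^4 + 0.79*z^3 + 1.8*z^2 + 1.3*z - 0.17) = -1.53*z^6 + 7.4*z^5 + 1.13*z^4 + 0.28*z^3 + 4.71*z^2 - 0.63*z + 1.63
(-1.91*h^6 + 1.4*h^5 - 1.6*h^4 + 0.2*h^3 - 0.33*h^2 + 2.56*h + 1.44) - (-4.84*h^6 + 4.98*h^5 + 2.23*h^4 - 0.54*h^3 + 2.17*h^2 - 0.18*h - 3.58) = 2.93*h^6 - 3.58*h^5 - 3.83*h^4 + 0.74*h^3 - 2.5*h^2 + 2.74*h + 5.02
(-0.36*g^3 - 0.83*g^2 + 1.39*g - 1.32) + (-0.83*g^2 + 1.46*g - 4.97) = -0.36*g^3 - 1.66*g^2 + 2.85*g - 6.29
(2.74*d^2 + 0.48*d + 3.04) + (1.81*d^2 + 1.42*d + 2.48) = 4.55*d^2 + 1.9*d + 5.52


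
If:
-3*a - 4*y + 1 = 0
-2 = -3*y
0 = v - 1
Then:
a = -5/9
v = 1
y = 2/3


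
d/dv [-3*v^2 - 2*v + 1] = -6*v - 2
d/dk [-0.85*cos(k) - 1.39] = 0.85*sin(k)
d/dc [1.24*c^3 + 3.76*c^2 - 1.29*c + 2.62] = 3.72*c^2 + 7.52*c - 1.29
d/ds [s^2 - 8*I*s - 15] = 2*s - 8*I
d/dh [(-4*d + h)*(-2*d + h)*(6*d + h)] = -28*d^2 + 3*h^2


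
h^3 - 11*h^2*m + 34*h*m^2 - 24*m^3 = (h - 6*m)*(h - 4*m)*(h - m)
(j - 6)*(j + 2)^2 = j^3 - 2*j^2 - 20*j - 24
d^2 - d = d*(d - 1)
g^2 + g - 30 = (g - 5)*(g + 6)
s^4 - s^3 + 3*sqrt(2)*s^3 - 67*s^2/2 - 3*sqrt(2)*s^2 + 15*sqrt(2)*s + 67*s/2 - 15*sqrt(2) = (s - 1)*(s - 5*sqrt(2)/2)*(s - sqrt(2)/2)*(s + 6*sqrt(2))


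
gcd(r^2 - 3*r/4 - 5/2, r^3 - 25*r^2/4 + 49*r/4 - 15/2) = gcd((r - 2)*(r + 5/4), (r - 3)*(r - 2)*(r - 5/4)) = r - 2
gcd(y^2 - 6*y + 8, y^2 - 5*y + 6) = y - 2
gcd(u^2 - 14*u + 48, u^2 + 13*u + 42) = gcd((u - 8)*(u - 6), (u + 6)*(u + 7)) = 1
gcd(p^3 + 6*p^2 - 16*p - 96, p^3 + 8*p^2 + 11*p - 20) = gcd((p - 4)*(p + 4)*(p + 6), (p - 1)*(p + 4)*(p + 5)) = p + 4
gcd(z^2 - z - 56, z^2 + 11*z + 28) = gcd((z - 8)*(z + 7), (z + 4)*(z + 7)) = z + 7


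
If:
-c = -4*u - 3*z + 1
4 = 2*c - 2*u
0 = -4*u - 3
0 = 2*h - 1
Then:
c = 5/4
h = 1/2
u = -3/4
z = 7/4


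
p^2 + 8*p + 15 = (p + 3)*(p + 5)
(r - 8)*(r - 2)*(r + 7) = r^3 - 3*r^2 - 54*r + 112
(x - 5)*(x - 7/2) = x^2 - 17*x/2 + 35/2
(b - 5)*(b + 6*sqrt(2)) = b^2 - 5*b + 6*sqrt(2)*b - 30*sqrt(2)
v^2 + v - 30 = (v - 5)*(v + 6)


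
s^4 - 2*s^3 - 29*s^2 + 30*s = s*(s - 6)*(s - 1)*(s + 5)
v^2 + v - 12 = (v - 3)*(v + 4)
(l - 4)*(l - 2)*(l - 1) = l^3 - 7*l^2 + 14*l - 8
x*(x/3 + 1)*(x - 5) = x^3/3 - 2*x^2/3 - 5*x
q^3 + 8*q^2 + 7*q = q*(q + 1)*(q + 7)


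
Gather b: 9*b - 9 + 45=9*b + 36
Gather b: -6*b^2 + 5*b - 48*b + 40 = -6*b^2 - 43*b + 40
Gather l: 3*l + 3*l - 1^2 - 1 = 6*l - 2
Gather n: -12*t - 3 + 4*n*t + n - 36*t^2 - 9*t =n*(4*t + 1) - 36*t^2 - 21*t - 3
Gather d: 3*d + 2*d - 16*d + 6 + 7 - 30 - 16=-11*d - 33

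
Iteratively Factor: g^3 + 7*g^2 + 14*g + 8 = (g + 1)*(g^2 + 6*g + 8) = (g + 1)*(g + 4)*(g + 2)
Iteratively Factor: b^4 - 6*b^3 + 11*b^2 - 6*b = (b - 1)*(b^3 - 5*b^2 + 6*b) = b*(b - 1)*(b^2 - 5*b + 6) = b*(b - 3)*(b - 1)*(b - 2)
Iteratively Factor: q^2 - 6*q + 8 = (q - 4)*(q - 2)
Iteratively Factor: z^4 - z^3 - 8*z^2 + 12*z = (z - 2)*(z^3 + z^2 - 6*z) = z*(z - 2)*(z^2 + z - 6) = z*(z - 2)*(z + 3)*(z - 2)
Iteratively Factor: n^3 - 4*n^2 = (n - 4)*(n^2) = n*(n - 4)*(n)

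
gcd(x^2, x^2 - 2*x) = x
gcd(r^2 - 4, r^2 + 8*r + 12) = r + 2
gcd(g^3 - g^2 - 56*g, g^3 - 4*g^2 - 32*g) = g^2 - 8*g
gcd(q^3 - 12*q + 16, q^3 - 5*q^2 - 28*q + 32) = q + 4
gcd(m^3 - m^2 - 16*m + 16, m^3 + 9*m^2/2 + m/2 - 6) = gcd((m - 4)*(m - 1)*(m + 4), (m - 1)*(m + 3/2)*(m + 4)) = m^2 + 3*m - 4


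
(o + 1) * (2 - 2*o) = 2 - 2*o^2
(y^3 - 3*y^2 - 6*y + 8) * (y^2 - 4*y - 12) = y^5 - 7*y^4 - 6*y^3 + 68*y^2 + 40*y - 96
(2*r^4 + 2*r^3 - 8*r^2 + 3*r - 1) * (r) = 2*r^5 + 2*r^4 - 8*r^3 + 3*r^2 - r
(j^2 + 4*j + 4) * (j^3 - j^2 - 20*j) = j^5 + 3*j^4 - 20*j^3 - 84*j^2 - 80*j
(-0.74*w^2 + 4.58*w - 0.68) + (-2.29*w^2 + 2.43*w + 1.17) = -3.03*w^2 + 7.01*w + 0.49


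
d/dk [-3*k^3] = -9*k^2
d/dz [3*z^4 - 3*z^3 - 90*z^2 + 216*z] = 12*z^3 - 9*z^2 - 180*z + 216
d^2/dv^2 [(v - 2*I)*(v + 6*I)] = 2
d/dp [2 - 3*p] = -3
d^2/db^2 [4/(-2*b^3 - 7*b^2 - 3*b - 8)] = 8*((6*b + 7)*(2*b^3 + 7*b^2 + 3*b + 8) - (6*b^2 + 14*b + 3)^2)/(2*b^3 + 7*b^2 + 3*b + 8)^3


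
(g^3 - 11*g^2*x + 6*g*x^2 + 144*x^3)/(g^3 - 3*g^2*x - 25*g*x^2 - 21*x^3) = (-g^2 + 14*g*x - 48*x^2)/(-g^2 + 6*g*x + 7*x^2)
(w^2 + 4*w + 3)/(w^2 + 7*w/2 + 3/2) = 2*(w + 1)/(2*w + 1)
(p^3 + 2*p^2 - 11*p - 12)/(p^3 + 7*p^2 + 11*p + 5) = (p^2 + p - 12)/(p^2 + 6*p + 5)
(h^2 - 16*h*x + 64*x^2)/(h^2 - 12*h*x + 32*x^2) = (-h + 8*x)/(-h + 4*x)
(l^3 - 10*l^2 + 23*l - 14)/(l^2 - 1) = (l^2 - 9*l + 14)/(l + 1)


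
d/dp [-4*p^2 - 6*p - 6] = -8*p - 6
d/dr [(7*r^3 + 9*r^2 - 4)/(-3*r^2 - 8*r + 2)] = (-21*r^4 - 112*r^3 - 30*r^2 + 12*r - 32)/(9*r^4 + 48*r^3 + 52*r^2 - 32*r + 4)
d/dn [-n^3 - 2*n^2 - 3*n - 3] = -3*n^2 - 4*n - 3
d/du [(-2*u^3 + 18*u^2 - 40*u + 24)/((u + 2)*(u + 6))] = 2*(-u^4 - 16*u^3 + 56*u^2 + 192*u - 336)/(u^4 + 16*u^3 + 88*u^2 + 192*u + 144)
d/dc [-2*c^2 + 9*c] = 9 - 4*c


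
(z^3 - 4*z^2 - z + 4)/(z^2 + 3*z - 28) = (z^2 - 1)/(z + 7)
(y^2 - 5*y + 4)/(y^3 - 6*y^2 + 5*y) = (y - 4)/(y*(y - 5))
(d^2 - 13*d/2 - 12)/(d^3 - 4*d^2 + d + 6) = (d^2 - 13*d/2 - 12)/(d^3 - 4*d^2 + d + 6)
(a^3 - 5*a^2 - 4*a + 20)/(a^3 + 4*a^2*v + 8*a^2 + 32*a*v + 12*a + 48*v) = (a^2 - 7*a + 10)/(a^2 + 4*a*v + 6*a + 24*v)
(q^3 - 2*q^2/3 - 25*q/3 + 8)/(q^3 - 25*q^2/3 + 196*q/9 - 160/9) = 3*(q^2 + 2*q - 3)/(3*q^2 - 17*q + 20)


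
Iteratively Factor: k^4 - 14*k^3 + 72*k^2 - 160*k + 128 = (k - 4)*(k^3 - 10*k^2 + 32*k - 32) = (k - 4)^2*(k^2 - 6*k + 8) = (k - 4)^3*(k - 2)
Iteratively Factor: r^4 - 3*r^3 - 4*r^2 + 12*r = (r)*(r^3 - 3*r^2 - 4*r + 12) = r*(r - 3)*(r^2 - 4) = r*(r - 3)*(r - 2)*(r + 2)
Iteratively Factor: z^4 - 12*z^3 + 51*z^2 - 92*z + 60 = (z - 3)*(z^3 - 9*z^2 + 24*z - 20) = (z - 3)*(z - 2)*(z^2 - 7*z + 10) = (z - 3)*(z - 2)^2*(z - 5)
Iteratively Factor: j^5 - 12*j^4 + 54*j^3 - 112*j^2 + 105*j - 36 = (j - 4)*(j^4 - 8*j^3 + 22*j^2 - 24*j + 9) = (j - 4)*(j - 1)*(j^3 - 7*j^2 + 15*j - 9) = (j - 4)*(j - 3)*(j - 1)*(j^2 - 4*j + 3) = (j - 4)*(j - 3)*(j - 1)^2*(j - 3)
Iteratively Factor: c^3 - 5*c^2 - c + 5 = (c - 1)*(c^2 - 4*c - 5) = (c - 5)*(c - 1)*(c + 1)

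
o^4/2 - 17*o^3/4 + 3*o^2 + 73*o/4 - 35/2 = (o/2 + 1)*(o - 7)*(o - 5/2)*(o - 1)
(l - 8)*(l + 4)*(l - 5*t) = l^3 - 5*l^2*t - 4*l^2 + 20*l*t - 32*l + 160*t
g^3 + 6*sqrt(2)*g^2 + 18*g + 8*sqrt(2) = (g + sqrt(2))^2*(g + 4*sqrt(2))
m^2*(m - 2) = m^3 - 2*m^2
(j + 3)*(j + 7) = j^2 + 10*j + 21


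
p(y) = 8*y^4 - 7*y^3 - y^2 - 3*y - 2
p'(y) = 32*y^3 - 21*y^2 - 2*y - 3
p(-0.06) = -1.82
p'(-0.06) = -2.96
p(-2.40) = 361.63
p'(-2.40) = -561.53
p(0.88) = -5.39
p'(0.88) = 0.78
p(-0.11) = -1.67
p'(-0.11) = -3.08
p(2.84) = 341.50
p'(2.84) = 554.94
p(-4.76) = 4851.51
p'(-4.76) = -3920.50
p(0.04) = -2.12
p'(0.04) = -3.11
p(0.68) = -4.99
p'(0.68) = -4.01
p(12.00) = 153610.00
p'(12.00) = 52245.00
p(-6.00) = 11860.00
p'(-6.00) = -7659.00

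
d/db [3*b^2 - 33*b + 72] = 6*b - 33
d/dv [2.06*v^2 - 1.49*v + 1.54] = 4.12*v - 1.49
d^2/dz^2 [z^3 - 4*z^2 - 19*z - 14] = 6*z - 8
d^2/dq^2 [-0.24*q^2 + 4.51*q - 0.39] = -0.480000000000000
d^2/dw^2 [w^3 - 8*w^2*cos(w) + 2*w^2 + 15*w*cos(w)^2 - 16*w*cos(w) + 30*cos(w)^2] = 8*w^2*cos(w) + 32*w*sin(w) + 16*w*cos(w) - 30*w*cos(2*w) + 6*w + 32*sin(w) - 30*sin(2*w) - 16*cos(w) - 60*cos(2*w) + 4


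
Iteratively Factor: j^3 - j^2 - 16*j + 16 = (j - 4)*(j^2 + 3*j - 4) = (j - 4)*(j - 1)*(j + 4)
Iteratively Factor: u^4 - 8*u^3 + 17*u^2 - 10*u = (u - 2)*(u^3 - 6*u^2 + 5*u) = (u - 2)*(u - 1)*(u^2 - 5*u) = u*(u - 2)*(u - 1)*(u - 5)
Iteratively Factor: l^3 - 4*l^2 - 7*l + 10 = (l - 5)*(l^2 + l - 2) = (l - 5)*(l - 1)*(l + 2)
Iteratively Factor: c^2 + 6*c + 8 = (c + 4)*(c + 2)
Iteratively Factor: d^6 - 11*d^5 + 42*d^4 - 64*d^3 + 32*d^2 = (d)*(d^5 - 11*d^4 + 42*d^3 - 64*d^2 + 32*d) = d*(d - 1)*(d^4 - 10*d^3 + 32*d^2 - 32*d) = d^2*(d - 1)*(d^3 - 10*d^2 + 32*d - 32) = d^2*(d - 4)*(d - 1)*(d^2 - 6*d + 8) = d^2*(d - 4)^2*(d - 1)*(d - 2)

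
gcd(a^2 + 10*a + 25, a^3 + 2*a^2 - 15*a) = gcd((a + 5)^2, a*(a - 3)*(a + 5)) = a + 5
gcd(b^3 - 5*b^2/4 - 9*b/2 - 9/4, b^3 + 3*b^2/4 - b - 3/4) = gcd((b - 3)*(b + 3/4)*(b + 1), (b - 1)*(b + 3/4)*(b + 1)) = b^2 + 7*b/4 + 3/4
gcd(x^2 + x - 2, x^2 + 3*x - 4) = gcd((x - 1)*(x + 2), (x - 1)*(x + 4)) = x - 1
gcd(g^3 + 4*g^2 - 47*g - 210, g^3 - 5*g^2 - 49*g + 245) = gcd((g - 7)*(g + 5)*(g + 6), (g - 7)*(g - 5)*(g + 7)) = g - 7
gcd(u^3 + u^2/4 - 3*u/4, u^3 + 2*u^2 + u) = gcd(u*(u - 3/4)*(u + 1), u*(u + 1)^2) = u^2 + u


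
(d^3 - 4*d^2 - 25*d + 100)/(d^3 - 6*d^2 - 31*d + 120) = (d^2 - 9*d + 20)/(d^2 - 11*d + 24)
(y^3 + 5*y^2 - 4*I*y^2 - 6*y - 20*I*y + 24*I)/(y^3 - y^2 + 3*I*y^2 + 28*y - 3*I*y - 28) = (y + 6)/(y + 7*I)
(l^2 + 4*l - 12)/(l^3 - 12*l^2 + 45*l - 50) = (l + 6)/(l^2 - 10*l + 25)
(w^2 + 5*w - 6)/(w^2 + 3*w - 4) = (w + 6)/(w + 4)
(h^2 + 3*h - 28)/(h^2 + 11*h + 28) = (h - 4)/(h + 4)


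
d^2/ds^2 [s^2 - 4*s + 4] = 2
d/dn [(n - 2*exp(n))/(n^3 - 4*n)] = (n*(1 - 2*exp(n))*(n^2 - 4) - (n - 2*exp(n))*(3*n^2 - 4))/(n^2*(n^2 - 4)^2)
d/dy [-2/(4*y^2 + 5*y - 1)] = 2*(8*y + 5)/(4*y^2 + 5*y - 1)^2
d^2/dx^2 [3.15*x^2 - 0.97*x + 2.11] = 6.30000000000000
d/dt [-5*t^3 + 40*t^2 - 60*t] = -15*t^2 + 80*t - 60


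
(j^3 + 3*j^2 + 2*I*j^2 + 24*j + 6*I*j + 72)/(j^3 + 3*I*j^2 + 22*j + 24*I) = (j + 3)/(j + I)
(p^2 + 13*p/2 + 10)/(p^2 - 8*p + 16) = (p^2 + 13*p/2 + 10)/(p^2 - 8*p + 16)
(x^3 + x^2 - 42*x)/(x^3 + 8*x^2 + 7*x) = (x - 6)/(x + 1)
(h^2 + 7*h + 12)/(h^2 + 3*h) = (h + 4)/h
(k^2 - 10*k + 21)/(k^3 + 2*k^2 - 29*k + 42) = (k - 7)/(k^2 + 5*k - 14)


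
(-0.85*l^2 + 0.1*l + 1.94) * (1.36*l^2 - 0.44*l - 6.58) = -1.156*l^4 + 0.51*l^3 + 8.1874*l^2 - 1.5116*l - 12.7652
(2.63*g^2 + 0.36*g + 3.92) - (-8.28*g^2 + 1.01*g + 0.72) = 10.91*g^2 - 0.65*g + 3.2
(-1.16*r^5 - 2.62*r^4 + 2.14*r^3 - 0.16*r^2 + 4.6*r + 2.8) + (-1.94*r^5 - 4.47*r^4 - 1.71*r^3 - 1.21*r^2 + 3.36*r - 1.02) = -3.1*r^5 - 7.09*r^4 + 0.43*r^3 - 1.37*r^2 + 7.96*r + 1.78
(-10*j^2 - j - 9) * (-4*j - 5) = 40*j^3 + 54*j^2 + 41*j + 45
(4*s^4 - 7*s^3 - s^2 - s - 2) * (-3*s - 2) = -12*s^5 + 13*s^4 + 17*s^3 + 5*s^2 + 8*s + 4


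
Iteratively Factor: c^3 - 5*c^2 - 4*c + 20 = (c + 2)*(c^2 - 7*c + 10) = (c - 2)*(c + 2)*(c - 5)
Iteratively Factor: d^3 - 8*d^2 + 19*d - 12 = (d - 4)*(d^2 - 4*d + 3) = (d - 4)*(d - 3)*(d - 1)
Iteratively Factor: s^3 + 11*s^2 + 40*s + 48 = (s + 3)*(s^2 + 8*s + 16) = (s + 3)*(s + 4)*(s + 4)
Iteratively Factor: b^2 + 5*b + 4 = (b + 1)*(b + 4)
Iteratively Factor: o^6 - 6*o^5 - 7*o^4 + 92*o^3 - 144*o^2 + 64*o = (o - 1)*(o^5 - 5*o^4 - 12*o^3 + 80*o^2 - 64*o) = (o - 1)^2*(o^4 - 4*o^3 - 16*o^2 + 64*o) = o*(o - 1)^2*(o^3 - 4*o^2 - 16*o + 64) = o*(o - 4)*(o - 1)^2*(o^2 - 16) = o*(o - 4)^2*(o - 1)^2*(o + 4)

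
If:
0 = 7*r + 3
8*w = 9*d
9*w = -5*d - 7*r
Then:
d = 24/121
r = -3/7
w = 27/121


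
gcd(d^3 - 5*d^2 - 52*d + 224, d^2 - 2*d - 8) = d - 4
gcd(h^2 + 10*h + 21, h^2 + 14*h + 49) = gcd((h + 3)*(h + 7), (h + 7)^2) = h + 7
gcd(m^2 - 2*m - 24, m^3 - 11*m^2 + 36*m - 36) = m - 6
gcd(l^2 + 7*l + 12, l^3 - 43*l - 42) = 1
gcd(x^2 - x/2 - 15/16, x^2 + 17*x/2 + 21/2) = 1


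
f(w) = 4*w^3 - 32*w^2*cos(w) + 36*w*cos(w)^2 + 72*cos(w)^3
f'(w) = 32*w^2*sin(w) + 12*w^2 - 72*w*sin(w)*cos(w) - 64*w*cos(w) - 216*sin(w)*cos(w)^2 + 36*cos(w)^2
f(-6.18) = -2309.03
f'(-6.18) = 1036.80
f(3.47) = 582.71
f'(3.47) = 248.83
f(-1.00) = -20.44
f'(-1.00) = 50.49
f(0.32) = 68.98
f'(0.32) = -52.85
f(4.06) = 625.68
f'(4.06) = -128.09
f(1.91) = 71.68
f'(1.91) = 219.12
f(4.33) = 566.56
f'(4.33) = -303.26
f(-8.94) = -897.01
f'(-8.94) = -366.62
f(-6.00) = -2105.52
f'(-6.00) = 1216.04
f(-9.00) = -877.78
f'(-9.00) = -273.92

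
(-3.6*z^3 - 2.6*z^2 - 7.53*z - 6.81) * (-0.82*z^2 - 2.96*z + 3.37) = 2.952*z^5 + 12.788*z^4 + 1.7386*z^3 + 19.111*z^2 - 5.2185*z - 22.9497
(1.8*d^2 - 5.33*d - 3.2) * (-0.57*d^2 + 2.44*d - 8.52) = -1.026*d^4 + 7.4301*d^3 - 26.5172*d^2 + 37.6036*d + 27.264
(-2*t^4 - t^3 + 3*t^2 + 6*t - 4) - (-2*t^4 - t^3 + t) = 3*t^2 + 5*t - 4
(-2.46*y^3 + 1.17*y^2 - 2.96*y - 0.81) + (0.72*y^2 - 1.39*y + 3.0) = -2.46*y^3 + 1.89*y^2 - 4.35*y + 2.19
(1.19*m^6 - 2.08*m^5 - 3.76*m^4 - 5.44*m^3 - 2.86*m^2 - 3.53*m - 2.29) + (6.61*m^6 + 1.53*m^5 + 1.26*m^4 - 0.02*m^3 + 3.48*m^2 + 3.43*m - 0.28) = 7.8*m^6 - 0.55*m^5 - 2.5*m^4 - 5.46*m^3 + 0.62*m^2 - 0.0999999999999996*m - 2.57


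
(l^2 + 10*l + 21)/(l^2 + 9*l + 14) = (l + 3)/(l + 2)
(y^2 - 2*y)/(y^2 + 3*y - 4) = y*(y - 2)/(y^2 + 3*y - 4)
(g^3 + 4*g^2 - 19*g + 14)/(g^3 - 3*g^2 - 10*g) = (-g^3 - 4*g^2 + 19*g - 14)/(g*(-g^2 + 3*g + 10))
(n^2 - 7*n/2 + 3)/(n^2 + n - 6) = (n - 3/2)/(n + 3)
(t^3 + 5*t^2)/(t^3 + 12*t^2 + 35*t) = t/(t + 7)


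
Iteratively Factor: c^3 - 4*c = (c - 2)*(c^2 + 2*c) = c*(c - 2)*(c + 2)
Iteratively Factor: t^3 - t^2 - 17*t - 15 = (t - 5)*(t^2 + 4*t + 3) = (t - 5)*(t + 1)*(t + 3)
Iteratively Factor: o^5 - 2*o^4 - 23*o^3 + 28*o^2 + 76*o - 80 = (o - 5)*(o^4 + 3*o^3 - 8*o^2 - 12*o + 16) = (o - 5)*(o + 2)*(o^3 + o^2 - 10*o + 8) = (o - 5)*(o - 2)*(o + 2)*(o^2 + 3*o - 4) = (o - 5)*(o - 2)*(o - 1)*(o + 2)*(o + 4)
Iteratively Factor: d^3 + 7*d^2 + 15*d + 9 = (d + 3)*(d^2 + 4*d + 3) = (d + 3)^2*(d + 1)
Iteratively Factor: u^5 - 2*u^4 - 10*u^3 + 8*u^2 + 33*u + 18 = (u + 1)*(u^4 - 3*u^3 - 7*u^2 + 15*u + 18) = (u + 1)^2*(u^3 - 4*u^2 - 3*u + 18) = (u - 3)*(u + 1)^2*(u^2 - u - 6) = (u - 3)^2*(u + 1)^2*(u + 2)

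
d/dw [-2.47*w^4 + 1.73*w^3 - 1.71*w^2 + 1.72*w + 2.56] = -9.88*w^3 + 5.19*w^2 - 3.42*w + 1.72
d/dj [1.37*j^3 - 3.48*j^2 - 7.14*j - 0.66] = 4.11*j^2 - 6.96*j - 7.14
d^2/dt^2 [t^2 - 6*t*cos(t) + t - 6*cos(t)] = 6*t*cos(t) + 12*sin(t) + 6*cos(t) + 2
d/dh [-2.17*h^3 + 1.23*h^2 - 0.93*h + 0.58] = -6.51*h^2 + 2.46*h - 0.93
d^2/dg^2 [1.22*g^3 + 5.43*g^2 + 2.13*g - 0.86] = 7.32*g + 10.86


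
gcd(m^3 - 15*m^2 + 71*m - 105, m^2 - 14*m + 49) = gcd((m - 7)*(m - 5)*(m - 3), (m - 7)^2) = m - 7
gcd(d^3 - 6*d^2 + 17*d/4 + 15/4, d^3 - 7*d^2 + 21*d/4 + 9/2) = d^2 - d - 3/4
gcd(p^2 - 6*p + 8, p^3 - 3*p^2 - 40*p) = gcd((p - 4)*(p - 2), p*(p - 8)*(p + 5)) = 1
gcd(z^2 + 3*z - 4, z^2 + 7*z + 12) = z + 4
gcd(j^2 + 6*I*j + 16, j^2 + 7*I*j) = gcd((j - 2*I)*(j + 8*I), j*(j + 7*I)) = 1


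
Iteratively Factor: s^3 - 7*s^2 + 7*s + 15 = (s - 3)*(s^2 - 4*s - 5) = (s - 3)*(s + 1)*(s - 5)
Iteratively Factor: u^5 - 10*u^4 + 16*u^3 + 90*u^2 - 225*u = (u - 3)*(u^4 - 7*u^3 - 5*u^2 + 75*u) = (u - 5)*(u - 3)*(u^3 - 2*u^2 - 15*u) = u*(u - 5)*(u - 3)*(u^2 - 2*u - 15) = u*(u - 5)^2*(u - 3)*(u + 3)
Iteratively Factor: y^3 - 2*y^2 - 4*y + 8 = (y + 2)*(y^2 - 4*y + 4) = (y - 2)*(y + 2)*(y - 2)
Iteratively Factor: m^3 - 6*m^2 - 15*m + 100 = (m - 5)*(m^2 - m - 20) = (m - 5)^2*(m + 4)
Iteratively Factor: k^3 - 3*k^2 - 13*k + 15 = (k - 1)*(k^2 - 2*k - 15) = (k - 5)*(k - 1)*(k + 3)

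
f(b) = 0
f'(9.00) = 0.00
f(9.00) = 0.00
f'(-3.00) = 0.00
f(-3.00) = 0.00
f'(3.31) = 0.00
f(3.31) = 0.00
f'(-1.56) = 0.00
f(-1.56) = 0.00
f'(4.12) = 0.00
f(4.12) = 0.00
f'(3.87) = 0.00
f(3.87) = 0.00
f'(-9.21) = 0.00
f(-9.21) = 0.00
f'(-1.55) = 0.00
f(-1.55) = 0.00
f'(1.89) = 0.00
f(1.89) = 0.00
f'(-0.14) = 0.00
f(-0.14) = 0.00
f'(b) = 0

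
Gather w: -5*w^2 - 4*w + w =-5*w^2 - 3*w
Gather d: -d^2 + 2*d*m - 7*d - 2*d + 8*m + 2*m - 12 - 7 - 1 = -d^2 + d*(2*m - 9) + 10*m - 20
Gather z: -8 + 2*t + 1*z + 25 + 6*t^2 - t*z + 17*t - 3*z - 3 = 6*t^2 + 19*t + z*(-t - 2) + 14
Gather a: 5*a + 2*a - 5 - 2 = 7*a - 7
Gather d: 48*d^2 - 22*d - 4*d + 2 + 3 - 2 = 48*d^2 - 26*d + 3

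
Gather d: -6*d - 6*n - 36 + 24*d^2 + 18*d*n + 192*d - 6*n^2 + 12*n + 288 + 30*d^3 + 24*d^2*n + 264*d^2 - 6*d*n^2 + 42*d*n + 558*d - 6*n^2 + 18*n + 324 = 30*d^3 + d^2*(24*n + 288) + d*(-6*n^2 + 60*n + 744) - 12*n^2 + 24*n + 576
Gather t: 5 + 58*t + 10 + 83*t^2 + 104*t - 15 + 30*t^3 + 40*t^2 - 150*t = 30*t^3 + 123*t^2 + 12*t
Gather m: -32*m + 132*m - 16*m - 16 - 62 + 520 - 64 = 84*m + 378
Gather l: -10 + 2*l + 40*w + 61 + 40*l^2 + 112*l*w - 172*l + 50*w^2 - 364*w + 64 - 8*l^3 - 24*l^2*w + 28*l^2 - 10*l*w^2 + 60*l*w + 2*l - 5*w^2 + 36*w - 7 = -8*l^3 + l^2*(68 - 24*w) + l*(-10*w^2 + 172*w - 168) + 45*w^2 - 288*w + 108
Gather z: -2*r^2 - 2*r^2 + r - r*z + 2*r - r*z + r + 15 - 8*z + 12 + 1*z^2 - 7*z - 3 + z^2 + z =-4*r^2 + 4*r + 2*z^2 + z*(-2*r - 14) + 24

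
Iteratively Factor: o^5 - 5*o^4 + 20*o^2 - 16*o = (o + 2)*(o^4 - 7*o^3 + 14*o^2 - 8*o) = (o - 1)*(o + 2)*(o^3 - 6*o^2 + 8*o) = (o - 2)*(o - 1)*(o + 2)*(o^2 - 4*o) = (o - 4)*(o - 2)*(o - 1)*(o + 2)*(o)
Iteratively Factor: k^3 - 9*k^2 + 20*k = (k - 4)*(k^2 - 5*k) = k*(k - 4)*(k - 5)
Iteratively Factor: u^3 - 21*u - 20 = (u + 4)*(u^2 - 4*u - 5) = (u - 5)*(u + 4)*(u + 1)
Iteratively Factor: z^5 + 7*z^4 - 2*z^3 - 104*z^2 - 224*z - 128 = (z - 4)*(z^4 + 11*z^3 + 42*z^2 + 64*z + 32) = (z - 4)*(z + 2)*(z^3 + 9*z^2 + 24*z + 16) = (z - 4)*(z + 2)*(z + 4)*(z^2 + 5*z + 4) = (z - 4)*(z + 1)*(z + 2)*(z + 4)*(z + 4)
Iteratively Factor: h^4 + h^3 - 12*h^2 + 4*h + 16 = (h - 2)*(h^3 + 3*h^2 - 6*h - 8) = (h - 2)^2*(h^2 + 5*h + 4) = (h - 2)^2*(h + 4)*(h + 1)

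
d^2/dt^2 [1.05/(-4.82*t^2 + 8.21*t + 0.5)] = (-48.78804*t^2 + 83.10162*t + 1.05*(9.64*t - 8.21)*(19.28*t - 16.42) + 5.061)/(-4.82*t^2 + 8.21*t + 0.5)^3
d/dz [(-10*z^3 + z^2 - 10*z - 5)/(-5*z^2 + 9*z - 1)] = (50*z^4 - 180*z^3 - 11*z^2 - 52*z + 55)/(25*z^4 - 90*z^3 + 91*z^2 - 18*z + 1)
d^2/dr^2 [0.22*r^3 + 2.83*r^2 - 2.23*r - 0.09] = 1.32*r + 5.66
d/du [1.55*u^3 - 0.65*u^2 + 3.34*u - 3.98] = 4.65*u^2 - 1.3*u + 3.34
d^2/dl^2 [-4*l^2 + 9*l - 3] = -8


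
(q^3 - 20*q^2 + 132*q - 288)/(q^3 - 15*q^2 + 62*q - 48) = (q - 6)/(q - 1)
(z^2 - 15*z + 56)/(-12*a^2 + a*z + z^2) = (z^2 - 15*z + 56)/(-12*a^2 + a*z + z^2)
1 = 1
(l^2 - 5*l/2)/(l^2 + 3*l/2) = (2*l - 5)/(2*l + 3)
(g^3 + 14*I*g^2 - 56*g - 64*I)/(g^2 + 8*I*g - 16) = (g^2 + 10*I*g - 16)/(g + 4*I)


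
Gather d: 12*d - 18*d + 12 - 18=-6*d - 6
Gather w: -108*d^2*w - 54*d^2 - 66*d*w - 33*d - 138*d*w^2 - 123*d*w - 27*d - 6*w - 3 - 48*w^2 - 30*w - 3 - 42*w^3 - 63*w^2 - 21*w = -54*d^2 - 60*d - 42*w^3 + w^2*(-138*d - 111) + w*(-108*d^2 - 189*d - 57) - 6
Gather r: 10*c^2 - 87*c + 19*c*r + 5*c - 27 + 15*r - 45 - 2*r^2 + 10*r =10*c^2 - 82*c - 2*r^2 + r*(19*c + 25) - 72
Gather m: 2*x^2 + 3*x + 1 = 2*x^2 + 3*x + 1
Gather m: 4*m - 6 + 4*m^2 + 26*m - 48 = 4*m^2 + 30*m - 54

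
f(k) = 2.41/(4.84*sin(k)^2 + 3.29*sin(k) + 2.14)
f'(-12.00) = -0.61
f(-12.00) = 0.45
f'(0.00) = -1.73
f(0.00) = 1.13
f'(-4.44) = 0.09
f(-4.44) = 0.25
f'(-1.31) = 0.31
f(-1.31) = 0.69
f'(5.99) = -0.45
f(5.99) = 1.51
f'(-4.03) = 0.28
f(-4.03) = 0.32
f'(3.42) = 0.57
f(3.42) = 1.50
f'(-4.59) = 0.04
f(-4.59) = 0.24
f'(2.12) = 0.20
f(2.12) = 0.28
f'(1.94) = 0.12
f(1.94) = 0.26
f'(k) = 2.41*(-9.68*sin(k)*cos(k) - 3.29*cos(k))/(4.84*sin(k)^2 + 3.29*sin(k) + 2.14)^2 = -(23.3288*sin(k) + 7.9289)*cos(k)/(4.84*sin(k)^2 + 3.29*sin(k) + 2.14)^2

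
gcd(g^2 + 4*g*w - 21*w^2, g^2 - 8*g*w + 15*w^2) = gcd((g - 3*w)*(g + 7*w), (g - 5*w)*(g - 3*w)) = -g + 3*w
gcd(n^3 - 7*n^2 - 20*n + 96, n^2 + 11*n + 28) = n + 4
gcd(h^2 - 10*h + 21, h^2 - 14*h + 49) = h - 7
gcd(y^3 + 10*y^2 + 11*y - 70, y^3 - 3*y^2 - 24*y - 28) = 1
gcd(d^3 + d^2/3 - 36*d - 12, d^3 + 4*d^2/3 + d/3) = d + 1/3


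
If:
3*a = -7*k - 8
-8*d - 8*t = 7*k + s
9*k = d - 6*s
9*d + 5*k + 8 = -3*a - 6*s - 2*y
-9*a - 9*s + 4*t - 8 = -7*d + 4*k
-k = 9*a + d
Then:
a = -1184/2019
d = 4152/673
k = -600/673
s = 1592/673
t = -3826/673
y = -24060/673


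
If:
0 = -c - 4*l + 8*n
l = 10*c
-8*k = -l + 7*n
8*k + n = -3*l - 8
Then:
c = -32/37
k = 207/74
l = -320/37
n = -164/37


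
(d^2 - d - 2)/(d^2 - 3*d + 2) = (d + 1)/(d - 1)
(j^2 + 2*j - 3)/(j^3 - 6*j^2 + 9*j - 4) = (j + 3)/(j^2 - 5*j + 4)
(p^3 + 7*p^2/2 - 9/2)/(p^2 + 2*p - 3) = p + 3/2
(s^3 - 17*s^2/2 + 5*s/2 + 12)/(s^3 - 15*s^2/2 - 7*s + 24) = (s + 1)/(s + 2)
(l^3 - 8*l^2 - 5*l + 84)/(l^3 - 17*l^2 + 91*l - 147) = (l^2 - l - 12)/(l^2 - 10*l + 21)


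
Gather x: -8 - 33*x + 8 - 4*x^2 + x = -4*x^2 - 32*x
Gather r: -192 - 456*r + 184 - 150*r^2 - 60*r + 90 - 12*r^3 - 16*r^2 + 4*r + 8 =-12*r^3 - 166*r^2 - 512*r + 90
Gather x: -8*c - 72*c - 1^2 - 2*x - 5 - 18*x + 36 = -80*c - 20*x + 30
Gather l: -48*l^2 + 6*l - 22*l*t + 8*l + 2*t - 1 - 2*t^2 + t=-48*l^2 + l*(14 - 22*t) - 2*t^2 + 3*t - 1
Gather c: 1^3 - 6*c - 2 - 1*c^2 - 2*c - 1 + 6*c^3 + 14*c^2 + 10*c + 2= 6*c^3 + 13*c^2 + 2*c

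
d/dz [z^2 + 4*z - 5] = 2*z + 4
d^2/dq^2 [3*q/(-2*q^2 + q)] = -24/(8*q^3 - 12*q^2 + 6*q - 1)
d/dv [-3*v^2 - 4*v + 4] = -6*v - 4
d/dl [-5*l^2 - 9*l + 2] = -10*l - 9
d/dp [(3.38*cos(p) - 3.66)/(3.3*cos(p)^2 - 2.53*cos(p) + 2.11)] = (11.154*cos(p)^2 - 24.156*cos(p) + 2.128)*sin(p)/(10.89*cos(p)^4 - 16.698*cos(p)^3 + 20.3269*cos(p)^2 - 10.6766*cos(p) + 4.4521)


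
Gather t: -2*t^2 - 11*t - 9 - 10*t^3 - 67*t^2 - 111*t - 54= -10*t^3 - 69*t^2 - 122*t - 63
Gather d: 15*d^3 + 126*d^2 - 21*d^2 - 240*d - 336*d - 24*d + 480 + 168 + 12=15*d^3 + 105*d^2 - 600*d + 660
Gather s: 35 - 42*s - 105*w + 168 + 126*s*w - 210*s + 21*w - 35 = s*(126*w - 252) - 84*w + 168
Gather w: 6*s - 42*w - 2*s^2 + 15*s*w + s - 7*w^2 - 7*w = -2*s^2 + 7*s - 7*w^2 + w*(15*s - 49)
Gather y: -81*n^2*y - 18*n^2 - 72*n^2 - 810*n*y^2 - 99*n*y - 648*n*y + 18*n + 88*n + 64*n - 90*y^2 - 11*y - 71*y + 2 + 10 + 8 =-90*n^2 + 170*n + y^2*(-810*n - 90) + y*(-81*n^2 - 747*n - 82) + 20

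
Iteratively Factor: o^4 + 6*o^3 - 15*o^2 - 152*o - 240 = (o + 3)*(o^3 + 3*o^2 - 24*o - 80) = (o + 3)*(o + 4)*(o^2 - o - 20) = (o + 3)*(o + 4)^2*(o - 5)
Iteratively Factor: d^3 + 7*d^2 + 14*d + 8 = (d + 4)*(d^2 + 3*d + 2) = (d + 2)*(d + 4)*(d + 1)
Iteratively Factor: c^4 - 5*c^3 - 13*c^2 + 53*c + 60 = (c - 5)*(c^3 - 13*c - 12) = (c - 5)*(c + 3)*(c^2 - 3*c - 4) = (c - 5)*(c + 1)*(c + 3)*(c - 4)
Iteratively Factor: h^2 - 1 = (h + 1)*(h - 1)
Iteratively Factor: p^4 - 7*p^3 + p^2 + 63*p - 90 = (p - 2)*(p^3 - 5*p^2 - 9*p + 45) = (p - 5)*(p - 2)*(p^2 - 9) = (p - 5)*(p - 2)*(p + 3)*(p - 3)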